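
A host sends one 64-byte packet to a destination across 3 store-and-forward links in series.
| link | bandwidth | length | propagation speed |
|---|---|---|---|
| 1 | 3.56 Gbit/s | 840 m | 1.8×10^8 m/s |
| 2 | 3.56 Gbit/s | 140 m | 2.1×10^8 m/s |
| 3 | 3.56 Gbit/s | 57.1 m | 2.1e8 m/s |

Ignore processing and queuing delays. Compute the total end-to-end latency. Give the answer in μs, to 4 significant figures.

L = 64 × 8 = 512 bits.
Transmission delay per hop = L/R = 512/3560000000 = 0.14382 μs; 3 hops → 0.431461 μs.
Propagation delays (d/s per hop): 4.66667, 0.666667, 0.271905 μs; sum = 5.60524 μs.
End-to-end = 6.037 μs.

6.037 μs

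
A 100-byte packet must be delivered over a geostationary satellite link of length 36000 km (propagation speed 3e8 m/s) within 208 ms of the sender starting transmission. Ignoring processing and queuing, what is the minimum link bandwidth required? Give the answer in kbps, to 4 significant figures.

9.091 kbps

L = 800 bits.
Propagation delay = 36000000 / 300000000 = 120 ms.
Transmission budget = 208 − 120 = 88 ms.
R ≥ L / t_tx = 800 bits / 0.088 s = 9.091 kbps.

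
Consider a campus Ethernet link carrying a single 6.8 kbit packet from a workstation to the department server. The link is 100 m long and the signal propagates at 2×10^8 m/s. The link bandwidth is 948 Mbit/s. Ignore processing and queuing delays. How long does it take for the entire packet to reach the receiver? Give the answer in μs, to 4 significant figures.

7.673 μs

L = 6800 bits.
Transmission delay = L/R = 6800 / 948000000 = 7.173 μs.
Propagation delay = d/s = 100 m / 200000000 m/s = 0.5 μs.
Total = 7.673 μs.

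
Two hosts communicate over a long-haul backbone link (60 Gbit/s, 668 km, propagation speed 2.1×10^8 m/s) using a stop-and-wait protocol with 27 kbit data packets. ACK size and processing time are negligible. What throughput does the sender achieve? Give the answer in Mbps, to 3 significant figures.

t_tx = L/R = 27000/60000000000 = 4.5e-07 s.
t_prop = 668000/210000000 = 0.00318095 s; RTT = 0.0063619 s.
Cycle = t_tx + RTT = 0.00636235 s.
Throughput = L / cycle = 27000 / 0.00636235 = 4.24 Mbps.

4.24 Mbps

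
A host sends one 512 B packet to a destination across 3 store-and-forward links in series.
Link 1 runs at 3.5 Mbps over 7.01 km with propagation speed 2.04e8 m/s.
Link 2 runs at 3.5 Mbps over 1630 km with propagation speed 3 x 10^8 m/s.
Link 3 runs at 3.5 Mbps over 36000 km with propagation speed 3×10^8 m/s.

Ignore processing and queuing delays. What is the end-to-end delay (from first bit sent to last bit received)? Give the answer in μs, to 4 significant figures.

129000 μs

L = 512 × 8 = 4096 bits.
Transmission delay per hop = L/R = 4096/3500000 = 1170.29 μs; 3 hops → 3510.86 μs.
Propagation delays (d/s per hop): 34.3627, 5433.33, 120000 μs; sum = 125468 μs.
End-to-end = 129000 μs.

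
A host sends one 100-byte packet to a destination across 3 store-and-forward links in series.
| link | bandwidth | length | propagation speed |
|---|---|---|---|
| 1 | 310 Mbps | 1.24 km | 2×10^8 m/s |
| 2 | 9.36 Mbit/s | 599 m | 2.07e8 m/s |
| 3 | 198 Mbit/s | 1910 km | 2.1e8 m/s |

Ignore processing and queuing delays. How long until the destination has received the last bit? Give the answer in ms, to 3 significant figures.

L = 100 × 8 = 800 bits.
Transmission delays (L/R per hop): 0.00258065, 0.0854701, 0.0040404 ms; sum = 0.0920911 ms.
Propagation delays (d/s per hop): 0.0062, 0.00289372, 9.09524 ms; sum = 9.10433 ms.
End-to-end = 9.20 ms.

9.20 ms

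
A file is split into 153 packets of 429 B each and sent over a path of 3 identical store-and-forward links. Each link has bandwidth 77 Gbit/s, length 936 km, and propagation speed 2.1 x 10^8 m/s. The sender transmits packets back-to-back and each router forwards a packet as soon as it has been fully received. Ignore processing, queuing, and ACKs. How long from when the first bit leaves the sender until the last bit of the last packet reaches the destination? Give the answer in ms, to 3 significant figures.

13.4 ms

Per-hop transmission t_tx = L/R = 3432/77000000000 = 4.45714e-05 ms.
Per-hop propagation t_prop = 936000/210000000 = 4.45714 ms.
Pipeline fill: first packet needs 3·t_tx to clear all hops; remaining 152 packets each add one t_tx.
Total = (3+153-1)·t_tx + 3·t_prop = 155·4.45714e-05 + 3·4.45714 = 13.4 ms.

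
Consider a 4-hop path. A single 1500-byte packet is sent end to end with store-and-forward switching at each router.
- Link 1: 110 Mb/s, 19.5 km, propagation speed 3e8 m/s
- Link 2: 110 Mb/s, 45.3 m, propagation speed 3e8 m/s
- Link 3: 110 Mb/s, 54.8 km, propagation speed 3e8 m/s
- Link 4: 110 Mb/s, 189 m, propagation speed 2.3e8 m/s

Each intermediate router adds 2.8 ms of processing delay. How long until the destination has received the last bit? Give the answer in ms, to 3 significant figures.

L = 1500 × 8 = 12000 bits.
Transmission delay per hop = L/R = 12000/110000000 = 0.109091 ms; 4 hops → 0.436364 ms.
Propagation delays (d/s per hop): 0.065, 0.000151, 0.182667, 0.000821739 ms; sum = 0.248639 ms.
Processing at 3 router(s): 3 × 2.8 ms = 8.4 ms.
End-to-end = 9.09 ms.

9.09 ms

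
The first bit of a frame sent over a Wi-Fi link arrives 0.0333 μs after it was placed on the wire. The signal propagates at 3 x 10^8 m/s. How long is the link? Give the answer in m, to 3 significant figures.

9.99 m

d = s × t_prop = 300000000 × 3.33e-08 = 9.99 m.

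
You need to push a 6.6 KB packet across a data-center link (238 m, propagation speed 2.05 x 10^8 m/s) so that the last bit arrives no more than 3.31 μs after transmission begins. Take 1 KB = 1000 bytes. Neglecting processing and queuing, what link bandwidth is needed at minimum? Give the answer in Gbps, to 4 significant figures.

L = 52800 bits.
Propagation delay = 238 / 2.05e+08 = 1.16098 μs.
Transmission budget = 3.31 − 1.16098 = 2.14902 μs.
R ≥ L / t_tx = 52800 bits / 2.14902e-06 s = 24.57 Gbps.

24.57 Gbps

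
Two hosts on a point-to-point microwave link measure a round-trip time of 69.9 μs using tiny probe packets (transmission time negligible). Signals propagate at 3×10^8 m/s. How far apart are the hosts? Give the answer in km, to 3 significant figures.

10.5 km

One-way propagation = RTT/2 = 34.95 μs.
d = s × t = 300000000 × 3.495e-05 = 10.5 km.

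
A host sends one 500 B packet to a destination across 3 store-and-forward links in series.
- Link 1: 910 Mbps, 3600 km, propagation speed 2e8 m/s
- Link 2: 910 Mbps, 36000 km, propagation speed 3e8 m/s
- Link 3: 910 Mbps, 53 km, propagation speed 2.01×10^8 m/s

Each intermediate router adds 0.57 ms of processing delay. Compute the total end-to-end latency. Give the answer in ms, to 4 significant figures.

L = 500 × 8 = 4000 bits.
Transmission delay per hop = L/R = 4000/910000000 = 0.0043956 ms; 3 hops → 0.0131868 ms.
Propagation delays (d/s per hop): 18, 120, 0.263682 ms; sum = 138.264 ms.
Processing at 2 router(s): 2 × 0.57 ms = 1.14 ms.
End-to-end = 139.4 ms.

139.4 ms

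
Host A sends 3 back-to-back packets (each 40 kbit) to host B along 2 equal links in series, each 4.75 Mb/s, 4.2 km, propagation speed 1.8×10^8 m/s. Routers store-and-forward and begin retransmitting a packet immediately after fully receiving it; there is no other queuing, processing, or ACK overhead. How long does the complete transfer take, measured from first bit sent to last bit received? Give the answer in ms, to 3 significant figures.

Per-hop transmission t_tx = L/R = 40000/4750000 = 8.42105 ms.
Per-hop propagation t_prop = 4200/180000000 = 0.0233333 ms.
Pipeline fill: first packet needs 2·t_tx to clear all hops; remaining 2 packets each add one t_tx.
Total = (2+3-1)·t_tx + 2·t_prop = 4·8.42105 + 2·0.0233333 = 33.7 ms.

33.7 ms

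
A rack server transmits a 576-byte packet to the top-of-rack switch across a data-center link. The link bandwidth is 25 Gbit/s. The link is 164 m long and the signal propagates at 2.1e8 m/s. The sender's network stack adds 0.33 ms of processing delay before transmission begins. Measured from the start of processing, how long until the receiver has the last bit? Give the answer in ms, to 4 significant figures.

0.3310 ms

L = 576 × 8 = 4608 bits.
Transmission delay = L/R = 4608 / 25000000000 = 0.00018432 ms.
Propagation delay = d/s = 164 m / 210000000 m/s = 0.000780952 ms.
Plus processing delay 0.33 ms = 0.33 ms.
Total = 0.3310 ms.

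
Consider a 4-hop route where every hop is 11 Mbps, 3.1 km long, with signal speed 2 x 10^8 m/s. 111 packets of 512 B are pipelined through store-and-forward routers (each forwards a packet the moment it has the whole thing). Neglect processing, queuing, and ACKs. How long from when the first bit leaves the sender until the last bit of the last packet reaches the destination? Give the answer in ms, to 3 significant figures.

42.5 ms

Per-hop transmission t_tx = L/R = 4096/11000000 = 0.372364 ms.
Per-hop propagation t_prop = 3100/200000000 = 0.0155 ms.
Pipeline fill: first packet needs 4·t_tx to clear all hops; remaining 110 packets each add one t_tx.
Total = (4+111-1)·t_tx + 4·t_prop = 114·0.372364 + 4·0.0155 = 42.5 ms.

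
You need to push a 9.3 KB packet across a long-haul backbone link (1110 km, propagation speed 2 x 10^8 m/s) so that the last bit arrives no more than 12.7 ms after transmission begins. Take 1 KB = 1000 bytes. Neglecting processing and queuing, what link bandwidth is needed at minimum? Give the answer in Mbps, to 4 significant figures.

10.41 Mbps

L = 74400 bits.
Propagation delay = 1110000 / 200000000 = 5.55 ms.
Transmission budget = 12.7 − 5.55 = 7.15 ms.
R ≥ L / t_tx = 74400 bits / 0.00715 s = 10.41 Mbps.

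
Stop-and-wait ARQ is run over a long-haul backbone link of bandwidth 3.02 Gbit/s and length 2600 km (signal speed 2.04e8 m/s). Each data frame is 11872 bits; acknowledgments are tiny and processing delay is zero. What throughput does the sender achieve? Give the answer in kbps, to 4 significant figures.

t_tx = L/R = 11872/3020000000 = 3.93113e-06 s.
t_prop = 2600000/204000000 = 0.0127451 s; RTT = 0.0254902 s.
Cycle = t_tx + RTT = 0.0254941 s.
Throughput = L / cycle = 11872 / 0.0254941 = 465.7 kbps.

465.7 kbps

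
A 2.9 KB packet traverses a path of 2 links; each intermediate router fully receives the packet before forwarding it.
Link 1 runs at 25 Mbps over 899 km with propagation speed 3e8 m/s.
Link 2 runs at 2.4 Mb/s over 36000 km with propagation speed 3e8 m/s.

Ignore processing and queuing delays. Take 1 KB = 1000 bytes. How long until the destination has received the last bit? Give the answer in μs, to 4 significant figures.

133600 μs

L = 23200 bits.
Transmission delays (L/R per hop): 928, 9666.67 μs; sum = 10594.7 μs.
Propagation delays (d/s per hop): 2996.67, 120000 μs; sum = 122997 μs.
End-to-end = 133600 μs.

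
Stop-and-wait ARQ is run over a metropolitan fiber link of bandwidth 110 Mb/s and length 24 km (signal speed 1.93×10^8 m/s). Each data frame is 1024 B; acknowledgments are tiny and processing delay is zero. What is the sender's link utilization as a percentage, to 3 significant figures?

t_tx = L/R = 8192/110000000 = 7.44727e-05 s.
t_prop = 24000/193000000 = 0.000124352 s; RTT = 0.000248705 s.
Cycle = t_tx + RTT = 0.000323177 s.
Utilization = t_tx / cycle = 7.44727e-05/0.000323177 = 23.0 %.

23.0 %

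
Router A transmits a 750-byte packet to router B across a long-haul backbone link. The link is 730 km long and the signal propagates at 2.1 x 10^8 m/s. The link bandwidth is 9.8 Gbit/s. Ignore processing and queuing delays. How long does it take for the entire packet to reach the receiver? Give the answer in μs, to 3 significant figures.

3480 μs

L = 750 × 8 = 6000 bits.
Transmission delay = L/R = 6000 / 9800000000 = 0.612245 μs.
Propagation delay = d/s = 730000 m / 210000000 m/s = 3476.19 μs.
Total = 3480 μs.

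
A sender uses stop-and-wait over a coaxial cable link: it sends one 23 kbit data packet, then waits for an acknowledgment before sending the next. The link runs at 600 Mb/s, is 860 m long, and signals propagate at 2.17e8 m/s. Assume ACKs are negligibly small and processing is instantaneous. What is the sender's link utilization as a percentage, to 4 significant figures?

82.87 %

t_tx = L/R = 23000/600000000 = 3.83333e-05 s.
t_prop = 860/217000000 = 3.96313e-06 s; RTT = 7.92627e-06 s.
Cycle = t_tx + RTT = 4.62596e-05 s.
Utilization = t_tx / cycle = 3.83333e-05/4.62596e-05 = 82.87 %.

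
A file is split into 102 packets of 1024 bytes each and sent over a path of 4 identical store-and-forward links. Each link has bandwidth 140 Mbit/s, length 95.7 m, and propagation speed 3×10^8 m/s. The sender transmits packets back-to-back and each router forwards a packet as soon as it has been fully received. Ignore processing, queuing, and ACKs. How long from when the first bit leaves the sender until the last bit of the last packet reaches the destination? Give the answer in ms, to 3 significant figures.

Per-hop transmission t_tx = L/R = 8192/140000000 = 0.0585143 ms.
Per-hop propagation t_prop = 95.7/300000000 = 0.000319 ms.
Pipeline fill: first packet needs 4·t_tx to clear all hops; remaining 101 packets each add one t_tx.
Total = (4+102-1)·t_tx + 4·t_prop = 105·0.0585143 + 4·0.000319 = 6.15 ms.

6.15 ms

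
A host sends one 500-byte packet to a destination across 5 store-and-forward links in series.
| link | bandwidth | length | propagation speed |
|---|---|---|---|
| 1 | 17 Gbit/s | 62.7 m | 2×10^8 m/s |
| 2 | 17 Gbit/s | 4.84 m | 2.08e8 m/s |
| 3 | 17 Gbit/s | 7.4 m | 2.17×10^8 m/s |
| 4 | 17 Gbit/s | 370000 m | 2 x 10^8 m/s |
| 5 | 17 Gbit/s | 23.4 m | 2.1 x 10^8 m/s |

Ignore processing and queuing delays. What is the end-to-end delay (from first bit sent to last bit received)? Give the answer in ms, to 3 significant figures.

1.85 ms

L = 500 × 8 = 4000 bits.
Transmission delay per hop = L/R = 4000/17000000000 = 0.000235294 ms; 5 hops → 0.00117647 ms.
Propagation delays (d/s per hop): 0.0003135, 2.32692e-05, 3.41014e-05, 1.85, 0.000111429 ms; sum = 1.85048 ms.
End-to-end = 1.85 ms.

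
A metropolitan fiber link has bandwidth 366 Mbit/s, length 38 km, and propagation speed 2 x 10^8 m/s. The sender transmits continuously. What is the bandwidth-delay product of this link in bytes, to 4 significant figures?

8693 bytes

Propagation delay = 38000 / 200000000 = 0.00019 s.
BDP = R × t_prop = 366000000 × 0.00019 = 69540 bits.
In bytes: 69540/8 = 8693 bytes.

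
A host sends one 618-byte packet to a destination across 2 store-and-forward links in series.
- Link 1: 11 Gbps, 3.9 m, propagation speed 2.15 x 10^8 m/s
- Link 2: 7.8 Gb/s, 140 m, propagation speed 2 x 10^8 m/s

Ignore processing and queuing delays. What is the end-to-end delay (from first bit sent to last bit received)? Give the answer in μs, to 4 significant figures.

L = 618 × 8 = 4944 bits.
Transmission delays (L/R per hop): 0.449455, 0.633846 μs; sum = 1.0833 μs.
Propagation delays (d/s per hop): 0.0181395, 0.7 μs; sum = 0.71814 μs.
End-to-end = 1.801 μs.

1.801 μs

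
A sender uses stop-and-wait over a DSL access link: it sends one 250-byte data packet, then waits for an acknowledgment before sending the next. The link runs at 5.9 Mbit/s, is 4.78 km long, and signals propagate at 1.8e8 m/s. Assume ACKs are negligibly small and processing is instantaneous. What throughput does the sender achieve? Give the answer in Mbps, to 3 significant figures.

t_tx = L/R = 2000/5900000 = 0.000338983 s.
t_prop = 4780/180000000 = 2.65556e-05 s; RTT = 5.31111e-05 s.
Cycle = t_tx + RTT = 0.000392094 s.
Throughput = L / cycle = 2000 / 0.000392094 = 5.10 Mbps.

5.10 Mbps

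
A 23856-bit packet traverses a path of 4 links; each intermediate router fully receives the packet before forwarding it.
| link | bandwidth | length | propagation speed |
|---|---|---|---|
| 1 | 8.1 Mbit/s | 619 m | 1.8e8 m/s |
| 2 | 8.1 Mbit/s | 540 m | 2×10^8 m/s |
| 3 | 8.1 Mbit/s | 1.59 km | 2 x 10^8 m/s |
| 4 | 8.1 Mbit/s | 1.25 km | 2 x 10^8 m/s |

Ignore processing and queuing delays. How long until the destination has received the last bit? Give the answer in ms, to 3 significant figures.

11.8 ms

Transmission delay per hop = L/R = 23856/8100000 = 2.94519 ms; 4 hops → 11.7807 ms.
Propagation delays (d/s per hop): 0.00343889, 0.0027, 0.00795, 0.00625 ms; sum = 0.0203389 ms.
End-to-end = 11.8 ms.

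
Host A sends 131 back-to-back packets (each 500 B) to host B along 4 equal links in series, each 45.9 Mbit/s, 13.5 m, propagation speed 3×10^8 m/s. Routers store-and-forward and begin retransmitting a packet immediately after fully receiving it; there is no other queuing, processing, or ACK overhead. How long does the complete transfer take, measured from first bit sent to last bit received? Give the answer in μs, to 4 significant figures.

Per-hop transmission t_tx = L/R = 4000/45900000 = 87.146 μs.
Per-hop propagation t_prop = 13.5/300000000 = 0.045 μs.
Pipeline fill: first packet needs 4·t_tx to clear all hops; remaining 130 packets each add one t_tx.
Total = (4+131-1)·t_tx + 4·t_prop = 134·87.146 + 4·0.045 = 11680 μs.

11680 μs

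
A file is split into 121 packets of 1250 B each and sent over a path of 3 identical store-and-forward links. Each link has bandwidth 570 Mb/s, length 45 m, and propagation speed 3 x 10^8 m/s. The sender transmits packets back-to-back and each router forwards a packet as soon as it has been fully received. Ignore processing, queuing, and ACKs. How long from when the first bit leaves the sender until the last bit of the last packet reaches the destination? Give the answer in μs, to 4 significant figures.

Per-hop transmission t_tx = L/R = 10000/570000000 = 17.5439 μs.
Per-hop propagation t_prop = 45/300000000 = 0.15 μs.
Pipeline fill: first packet needs 3·t_tx to clear all hops; remaining 120 packets each add one t_tx.
Total = (3+121-1)·t_tx + 3·t_prop = 123·17.5439 + 3·0.15 = 2158 μs.

2158 μs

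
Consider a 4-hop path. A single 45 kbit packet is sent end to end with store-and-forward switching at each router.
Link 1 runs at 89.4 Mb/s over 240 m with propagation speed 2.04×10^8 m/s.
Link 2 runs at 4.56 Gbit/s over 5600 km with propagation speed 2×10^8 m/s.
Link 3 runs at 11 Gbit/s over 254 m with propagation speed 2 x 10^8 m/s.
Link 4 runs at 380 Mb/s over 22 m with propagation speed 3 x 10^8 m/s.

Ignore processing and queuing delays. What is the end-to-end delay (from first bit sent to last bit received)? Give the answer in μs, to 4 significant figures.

L = 45000 bits.
Transmission delays (L/R per hop): 503.356, 9.86842, 4.09091, 118.421 μs; sum = 635.736 μs.
Propagation delays (d/s per hop): 1.17647, 28000, 1.27, 0.0733333 μs; sum = 28002.5 μs.
End-to-end = 28640 μs.

28640 μs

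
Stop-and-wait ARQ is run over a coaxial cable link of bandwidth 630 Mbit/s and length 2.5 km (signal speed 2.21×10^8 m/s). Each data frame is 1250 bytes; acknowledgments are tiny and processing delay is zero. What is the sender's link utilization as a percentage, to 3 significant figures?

41.2 %

t_tx = L/R = 10000/630000000 = 1.5873e-05 s.
t_prop = 2500/221000000 = 1.13122e-05 s; RTT = 2.26244e-05 s.
Cycle = t_tx + RTT = 3.84975e-05 s.
Utilization = t_tx / cycle = 1.5873e-05/3.84975e-05 = 41.2 %.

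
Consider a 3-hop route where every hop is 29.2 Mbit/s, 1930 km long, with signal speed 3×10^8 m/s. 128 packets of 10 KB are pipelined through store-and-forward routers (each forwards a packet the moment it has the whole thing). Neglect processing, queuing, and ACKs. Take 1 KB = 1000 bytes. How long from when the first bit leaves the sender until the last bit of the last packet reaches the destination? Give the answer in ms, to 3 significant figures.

Per-hop transmission t_tx = L/R = 80000/29200000 = 2.73973 ms.
Per-hop propagation t_prop = 1930000/300000000 = 6.43333 ms.
Pipeline fill: first packet needs 3·t_tx to clear all hops; remaining 127 packets each add one t_tx.
Total = (3+128-1)·t_tx + 3·t_prop = 130·2.73973 + 3·6.43333 = 375 ms.

375 ms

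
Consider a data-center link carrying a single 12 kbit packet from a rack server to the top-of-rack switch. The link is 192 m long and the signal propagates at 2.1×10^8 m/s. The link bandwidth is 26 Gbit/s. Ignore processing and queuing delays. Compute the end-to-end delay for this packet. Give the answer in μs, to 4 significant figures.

1.376 μs

L = 12000 bits.
Transmission delay = L/R = 12000 / 26000000000 = 0.461538 μs.
Propagation delay = d/s = 192 m / 210000000 m/s = 0.914286 μs.
Total = 1.376 μs.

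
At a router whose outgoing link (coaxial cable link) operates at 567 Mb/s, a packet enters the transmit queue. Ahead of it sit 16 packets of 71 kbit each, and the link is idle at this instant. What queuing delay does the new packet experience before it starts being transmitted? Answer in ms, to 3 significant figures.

2.00 ms

Each queued packet: L/R = 71000/567000000 = 0.12522 ms.
16 queued → 2.00353 ms.
Queuing delay = 2.00 ms.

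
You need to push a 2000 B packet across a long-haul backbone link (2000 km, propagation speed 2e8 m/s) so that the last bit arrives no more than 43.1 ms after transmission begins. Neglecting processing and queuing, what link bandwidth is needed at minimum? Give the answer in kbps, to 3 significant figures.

L = 16000 bits.
Propagation delay = 2000000 / 200000000 = 10 ms.
Transmission budget = 43.1 − 10 = 33.1 ms.
R ≥ L / t_tx = 16000 bits / 0.0331 s = 483 kbps.

483 kbps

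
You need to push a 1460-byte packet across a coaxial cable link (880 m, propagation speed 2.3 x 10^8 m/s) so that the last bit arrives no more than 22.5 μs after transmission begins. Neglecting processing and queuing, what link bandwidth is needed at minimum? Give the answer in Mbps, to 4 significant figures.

L = 11680 bits.
Propagation delay = 880 / 2.3e+08 = 3.82609 μs.
Transmission budget = 22.5 − 3.82609 = 18.6739 μs.
R ≥ L / t_tx = 11680 bits / 1.86739e-05 s = 625.5 Mbps.

625.5 Mbps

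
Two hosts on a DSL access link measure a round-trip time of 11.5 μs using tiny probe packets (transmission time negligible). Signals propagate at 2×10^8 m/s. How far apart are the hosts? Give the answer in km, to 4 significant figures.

One-way propagation = RTT/2 = 5.75 μs.
d = s × t = 200000000 × 5.75e-06 = 1.150 km.

1.150 km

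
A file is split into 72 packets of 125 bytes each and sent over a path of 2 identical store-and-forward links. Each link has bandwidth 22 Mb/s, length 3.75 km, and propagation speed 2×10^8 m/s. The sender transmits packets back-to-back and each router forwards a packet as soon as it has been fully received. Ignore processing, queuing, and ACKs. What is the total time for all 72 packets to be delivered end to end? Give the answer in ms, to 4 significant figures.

Per-hop transmission t_tx = L/R = 1000/22000000 = 0.0454545 ms.
Per-hop propagation t_prop = 3750/200000000 = 0.01875 ms.
Pipeline fill: first packet needs 2·t_tx to clear all hops; remaining 71 packets each add one t_tx.
Total = (2+72-1)·t_tx + 2·t_prop = 73·0.0454545 + 2·0.01875 = 3.356 ms.

3.356 ms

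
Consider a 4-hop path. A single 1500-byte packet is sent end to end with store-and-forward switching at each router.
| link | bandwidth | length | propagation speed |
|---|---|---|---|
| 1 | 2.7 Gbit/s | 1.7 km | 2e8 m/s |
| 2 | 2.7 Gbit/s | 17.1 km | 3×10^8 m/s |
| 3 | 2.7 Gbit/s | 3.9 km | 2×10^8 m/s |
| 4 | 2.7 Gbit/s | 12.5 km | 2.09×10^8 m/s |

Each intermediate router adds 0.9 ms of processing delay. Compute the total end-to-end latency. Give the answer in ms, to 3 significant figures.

L = 1500 × 8 = 12000 bits.
Transmission delay per hop = L/R = 12000/2700000000 = 0.00444444 ms; 4 hops → 0.0177778 ms.
Propagation delays (d/s per hop): 0.0085, 0.057, 0.0195, 0.0598086 ms; sum = 0.144809 ms.
Processing at 3 router(s): 3 × 0.9 ms = 2.7 ms.
End-to-end = 2.86 ms.

2.86 ms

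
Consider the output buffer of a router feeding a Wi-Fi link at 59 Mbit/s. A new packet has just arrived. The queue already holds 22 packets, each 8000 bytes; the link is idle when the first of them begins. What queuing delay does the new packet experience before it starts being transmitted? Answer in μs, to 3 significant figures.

Each queued packet: L/R = 64000/59000000 = 1084.75 μs.
22 queued → 23864.4 μs.
Queuing delay = 23900 μs.

23900 μs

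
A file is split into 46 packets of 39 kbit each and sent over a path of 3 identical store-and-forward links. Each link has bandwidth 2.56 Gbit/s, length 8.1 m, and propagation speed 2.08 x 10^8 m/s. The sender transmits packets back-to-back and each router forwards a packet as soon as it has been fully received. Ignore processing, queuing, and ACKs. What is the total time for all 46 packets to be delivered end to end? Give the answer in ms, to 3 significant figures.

0.731 ms

Per-hop transmission t_tx = L/R = 39000/2560000000 = 0.0152344 ms.
Per-hop propagation t_prop = 8.1/208000000 = 3.89423e-05 ms.
Pipeline fill: first packet needs 3·t_tx to clear all hops; remaining 45 packets each add one t_tx.
Total = (3+46-1)·t_tx + 3·t_prop = 48·0.0152344 + 3·3.89423e-05 = 0.731 ms.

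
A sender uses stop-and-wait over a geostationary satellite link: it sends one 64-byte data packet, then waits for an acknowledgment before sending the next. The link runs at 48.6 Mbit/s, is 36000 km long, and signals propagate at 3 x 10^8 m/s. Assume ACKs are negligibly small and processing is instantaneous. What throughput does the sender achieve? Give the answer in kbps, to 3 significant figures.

t_tx = L/R = 512/48600000 = 1.0535e-05 s.
t_prop = 36000000/300000000 = 0.12 s; RTT = 0.24 s.
Cycle = t_tx + RTT = 0.240011 s.
Throughput = L / cycle = 512 / 0.240011 = 2.13 kbps.

2.13 kbps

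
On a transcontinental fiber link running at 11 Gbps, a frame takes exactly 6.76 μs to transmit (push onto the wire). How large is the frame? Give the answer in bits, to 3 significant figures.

74400 bits

L = R × t_tx = 11000000000 b/s × 6.76e-06 s = 74360 bits.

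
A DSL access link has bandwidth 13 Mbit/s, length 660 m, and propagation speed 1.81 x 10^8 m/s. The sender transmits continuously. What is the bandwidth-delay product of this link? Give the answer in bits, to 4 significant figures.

Propagation delay = 660 / 181000000 = 3.64641e-06 s.
BDP = R × t_prop = 13000000 × 3.64641e-06 = 47.4033 bits.

47.40 bits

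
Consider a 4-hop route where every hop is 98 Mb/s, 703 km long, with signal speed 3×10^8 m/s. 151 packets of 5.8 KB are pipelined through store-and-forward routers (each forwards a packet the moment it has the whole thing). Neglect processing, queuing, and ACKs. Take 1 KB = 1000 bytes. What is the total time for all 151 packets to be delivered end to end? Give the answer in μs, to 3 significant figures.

Per-hop transmission t_tx = L/R = 46400/98000000 = 473.469 μs.
Per-hop propagation t_prop = 703000/300000000 = 2343.33 μs.
Pipeline fill: first packet needs 4·t_tx to clear all hops; remaining 150 packets each add one t_tx.
Total = (4+151-1)·t_tx + 4·t_prop = 154·473.469 + 4·2343.33 = 82300 μs.

82300 μs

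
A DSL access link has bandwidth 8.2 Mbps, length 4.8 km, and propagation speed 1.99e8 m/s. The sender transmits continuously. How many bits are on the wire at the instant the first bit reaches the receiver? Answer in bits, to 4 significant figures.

Propagation delay = 4800 / 199000000 = 2.41206e-05 s.
BDP = R × t_prop = 8.2e+06 × 2.41206e-05 = 197.789 bits.

197.8 bits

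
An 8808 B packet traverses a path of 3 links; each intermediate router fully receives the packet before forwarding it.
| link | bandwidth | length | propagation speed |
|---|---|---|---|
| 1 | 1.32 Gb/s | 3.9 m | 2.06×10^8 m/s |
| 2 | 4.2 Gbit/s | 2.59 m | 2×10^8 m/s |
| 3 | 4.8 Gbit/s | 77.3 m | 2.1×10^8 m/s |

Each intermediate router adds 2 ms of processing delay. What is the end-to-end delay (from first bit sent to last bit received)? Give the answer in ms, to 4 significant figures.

4.085 ms

L = 8808 × 8 = 70464 bits.
Transmission delays (L/R per hop): 0.0533818, 0.0167771, 0.01468 ms; sum = 0.084839 ms.
Propagation delays (d/s per hop): 1.8932e-05, 1.295e-05, 0.000368095 ms; sum = 0.000399977 ms.
Processing at 2 router(s): 2 × 2 ms = 4 ms.
End-to-end = 4.085 ms.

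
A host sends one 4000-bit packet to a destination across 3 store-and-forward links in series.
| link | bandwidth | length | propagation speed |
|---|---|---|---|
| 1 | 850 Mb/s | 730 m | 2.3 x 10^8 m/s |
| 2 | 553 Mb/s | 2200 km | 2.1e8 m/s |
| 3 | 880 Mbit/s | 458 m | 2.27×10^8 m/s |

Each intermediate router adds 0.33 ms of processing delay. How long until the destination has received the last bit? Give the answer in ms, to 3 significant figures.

11.2 ms

Transmission delays (L/R per hop): 0.00470588, 0.00723327, 0.00454545 ms; sum = 0.0164846 ms.
Propagation delays (d/s per hop): 0.00317391, 10.4762, 0.00201762 ms; sum = 10.4814 ms.
Processing at 2 router(s): 2 × 0.33 ms = 0.66 ms.
End-to-end = 11.2 ms.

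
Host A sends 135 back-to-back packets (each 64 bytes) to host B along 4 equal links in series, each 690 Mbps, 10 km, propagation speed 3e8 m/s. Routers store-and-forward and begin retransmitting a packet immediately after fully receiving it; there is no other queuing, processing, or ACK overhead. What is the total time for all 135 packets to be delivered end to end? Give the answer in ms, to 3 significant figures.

Per-hop transmission t_tx = L/R = 512/690000000 = 0.000742029 ms.
Per-hop propagation t_prop = 10000/300000000 = 0.0333333 ms.
Pipeline fill: first packet needs 4·t_tx to clear all hops; remaining 134 packets each add one t_tx.
Total = (4+135-1)·t_tx + 4·t_prop = 138·0.000742029 + 4·0.0333333 = 0.236 ms.

0.236 ms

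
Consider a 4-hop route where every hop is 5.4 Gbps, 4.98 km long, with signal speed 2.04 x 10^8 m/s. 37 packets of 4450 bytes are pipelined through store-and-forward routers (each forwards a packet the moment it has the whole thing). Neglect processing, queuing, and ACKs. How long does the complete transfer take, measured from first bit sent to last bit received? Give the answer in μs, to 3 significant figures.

361 μs

Per-hop transmission t_tx = L/R = 35600/5400000000 = 6.59259 μs.
Per-hop propagation t_prop = 4980/204000000 = 24.4118 μs.
Pipeline fill: first packet needs 4·t_tx to clear all hops; remaining 36 packets each add one t_tx.
Total = (4+37-1)·t_tx + 4·t_prop = 40·6.59259 + 4·24.4118 = 361 μs.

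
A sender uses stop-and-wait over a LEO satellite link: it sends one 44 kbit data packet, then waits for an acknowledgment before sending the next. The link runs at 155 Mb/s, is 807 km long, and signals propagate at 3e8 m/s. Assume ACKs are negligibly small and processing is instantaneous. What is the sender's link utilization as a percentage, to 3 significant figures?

5.01 %

t_tx = L/R = 44000/155000000 = 0.000283871 s.
t_prop = 807000/300000000 = 0.00269 s; RTT = 0.00538 s.
Cycle = t_tx + RTT = 0.00566387 s.
Utilization = t_tx / cycle = 0.000283871/0.00566387 = 5.01 %.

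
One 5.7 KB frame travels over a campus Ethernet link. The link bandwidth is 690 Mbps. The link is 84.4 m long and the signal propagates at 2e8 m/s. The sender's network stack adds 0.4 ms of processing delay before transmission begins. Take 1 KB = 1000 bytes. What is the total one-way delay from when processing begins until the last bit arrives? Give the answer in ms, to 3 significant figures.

L = 45600 bits.
Transmission delay = L/R = 45600 / 690000000 = 0.066087 ms.
Propagation delay = d/s = 84.4 m / 200000000 m/s = 0.000422 ms.
Plus processing delay 0.4 ms = 0.4 ms.
Total = 0.467 ms.

0.467 ms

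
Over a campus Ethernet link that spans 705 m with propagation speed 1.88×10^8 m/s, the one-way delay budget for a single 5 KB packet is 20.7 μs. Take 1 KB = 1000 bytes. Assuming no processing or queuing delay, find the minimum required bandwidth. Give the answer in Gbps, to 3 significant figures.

2.36 Gbps

L = 40000 bits.
Propagation delay = 705 / 188000000 = 3.75 μs.
Transmission budget = 20.7 − 3.75 = 16.95 μs.
R ≥ L / t_tx = 40000 bits / 1.695e-05 s = 2.36 Gbps.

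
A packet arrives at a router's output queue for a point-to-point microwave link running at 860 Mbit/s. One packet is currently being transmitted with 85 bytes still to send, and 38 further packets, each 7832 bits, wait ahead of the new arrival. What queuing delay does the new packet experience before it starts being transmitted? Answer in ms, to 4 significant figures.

Each queued packet: L/R = 7832/860000000 = 0.00910698 ms.
38 queued → 0.346065 ms.
Plus remaining 680 bits of current packet: 0.000790698 ms.
Queuing delay = 0.3469 ms.

0.3469 ms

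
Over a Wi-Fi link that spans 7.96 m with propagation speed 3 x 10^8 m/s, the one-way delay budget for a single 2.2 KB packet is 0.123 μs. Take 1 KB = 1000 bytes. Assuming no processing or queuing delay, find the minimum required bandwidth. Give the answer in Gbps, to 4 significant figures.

L = 17600 bits.
Propagation delay = 7.96 / 300000000 = 0.0265333 μs.
Transmission budget = 0.123 − 0.0265333 = 0.0964667 μs.
R ≥ L / t_tx = 17600 bits / 9.64667e-08 s = 182.4 Gbps.

182.4 Gbps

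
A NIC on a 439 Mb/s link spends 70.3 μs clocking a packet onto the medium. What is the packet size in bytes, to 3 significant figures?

3860 bytes

L = R × t_tx = 439000000 b/s × 7.03e-05 s = 30861.7 bits.
In bytes: 30861.7 / 8 = 3860 bytes.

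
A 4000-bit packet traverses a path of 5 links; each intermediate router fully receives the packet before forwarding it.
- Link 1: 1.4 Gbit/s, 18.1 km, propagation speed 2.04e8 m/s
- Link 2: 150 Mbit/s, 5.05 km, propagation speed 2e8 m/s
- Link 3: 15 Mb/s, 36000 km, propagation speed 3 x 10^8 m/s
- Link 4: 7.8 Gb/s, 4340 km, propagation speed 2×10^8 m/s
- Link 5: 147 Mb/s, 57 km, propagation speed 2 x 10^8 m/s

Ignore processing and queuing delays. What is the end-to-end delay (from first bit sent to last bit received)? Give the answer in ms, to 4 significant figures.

Transmission delays (L/R per hop): 0.00285714, 0.0266667, 0.266667, 0.000512821, 0.0272109 ms; sum = 0.323914 ms.
Propagation delays (d/s per hop): 0.0887255, 0.02525, 120, 21.7, 0.285 ms; sum = 142.099 ms.
End-to-end = 142.4 ms.

142.4 ms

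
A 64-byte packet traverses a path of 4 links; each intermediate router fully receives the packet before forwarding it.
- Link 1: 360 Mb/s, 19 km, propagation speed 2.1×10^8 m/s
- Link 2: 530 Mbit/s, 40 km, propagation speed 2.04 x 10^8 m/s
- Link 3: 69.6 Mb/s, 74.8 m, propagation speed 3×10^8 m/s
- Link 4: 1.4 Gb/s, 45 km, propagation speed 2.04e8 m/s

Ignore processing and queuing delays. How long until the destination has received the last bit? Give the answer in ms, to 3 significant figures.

L = 64 × 8 = 512 bits.
Transmission delays (L/R per hop): 0.00142222, 0.000966038, 0.00735632, 0.000365714 ms; sum = 0.0101103 ms.
Propagation delays (d/s per hop): 0.0904762, 0.196078, 0.000249333, 0.220588 ms; sum = 0.507392 ms.
End-to-end = 0.518 ms.

0.518 ms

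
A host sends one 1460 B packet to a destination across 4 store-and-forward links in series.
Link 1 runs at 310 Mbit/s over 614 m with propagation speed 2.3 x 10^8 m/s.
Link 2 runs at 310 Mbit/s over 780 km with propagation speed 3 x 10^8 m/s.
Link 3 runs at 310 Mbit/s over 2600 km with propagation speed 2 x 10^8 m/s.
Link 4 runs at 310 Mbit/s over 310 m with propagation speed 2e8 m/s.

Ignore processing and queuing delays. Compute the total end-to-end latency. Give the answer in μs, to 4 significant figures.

15750 μs

L = 1460 × 8 = 11680 bits.
Transmission delay per hop = L/R = 11680/310000000 = 37.6774 μs; 4 hops → 150.71 μs.
Propagation delays (d/s per hop): 2.66957, 2600, 13000, 1.55 μs; sum = 15604.2 μs.
End-to-end = 15750 μs.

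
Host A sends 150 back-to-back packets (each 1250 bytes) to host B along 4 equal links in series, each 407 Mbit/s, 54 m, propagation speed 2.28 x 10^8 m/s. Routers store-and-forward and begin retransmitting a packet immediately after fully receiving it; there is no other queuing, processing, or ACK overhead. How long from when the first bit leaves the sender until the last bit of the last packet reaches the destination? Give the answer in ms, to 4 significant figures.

Per-hop transmission t_tx = L/R = 10000/407000000 = 0.02457 ms.
Per-hop propagation t_prop = 54/2.28e+08 = 0.000236842 ms.
Pipeline fill: first packet needs 4·t_tx to clear all hops; remaining 149 packets each add one t_tx.
Total = (4+150-1)·t_tx + 4·t_prop = 153·0.02457 + 4·0.000236842 = 3.760 ms.

3.760 ms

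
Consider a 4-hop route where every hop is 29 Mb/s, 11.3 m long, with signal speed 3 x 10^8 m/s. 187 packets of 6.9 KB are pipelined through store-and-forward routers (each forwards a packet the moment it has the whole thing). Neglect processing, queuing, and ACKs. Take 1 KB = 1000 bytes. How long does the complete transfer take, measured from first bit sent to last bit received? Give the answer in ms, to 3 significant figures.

362 ms

Per-hop transmission t_tx = L/R = 55200/29000000 = 1.90345 ms.
Per-hop propagation t_prop = 11.3/300000000 = 3.76667e-05 ms.
Pipeline fill: first packet needs 4·t_tx to clear all hops; remaining 186 packets each add one t_tx.
Total = (4+187-1)·t_tx + 4·t_prop = 190·1.90345 + 4·3.76667e-05 = 362 ms.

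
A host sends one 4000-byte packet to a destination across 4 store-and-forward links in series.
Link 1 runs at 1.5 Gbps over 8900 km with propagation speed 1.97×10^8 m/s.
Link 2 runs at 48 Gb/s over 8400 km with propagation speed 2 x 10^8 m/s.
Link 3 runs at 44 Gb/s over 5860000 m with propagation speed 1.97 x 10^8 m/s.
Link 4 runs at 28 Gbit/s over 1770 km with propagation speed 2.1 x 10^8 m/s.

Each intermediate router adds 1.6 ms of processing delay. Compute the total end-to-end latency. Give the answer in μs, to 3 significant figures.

130000 μs

L = 4000 × 8 = 32000 bits.
Transmission delays (L/R per hop): 21.3333, 0.666667, 0.727273, 1.14286 μs; sum = 23.8701 μs.
Propagation delays (d/s per hop): 45177.7, 42000, 29746.2, 8428.57 μs; sum = 125352 μs.
Processing at 3 router(s): 3 × 1.6 ms = 4800 μs.
End-to-end = 130000 μs.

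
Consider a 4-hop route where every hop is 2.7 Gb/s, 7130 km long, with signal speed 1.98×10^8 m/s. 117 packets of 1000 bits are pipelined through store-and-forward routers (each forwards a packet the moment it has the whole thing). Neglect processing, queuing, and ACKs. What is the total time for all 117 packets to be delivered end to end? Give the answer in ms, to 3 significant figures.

Per-hop transmission t_tx = L/R = 1000/2700000000 = 0.00037037 ms.
Per-hop propagation t_prop = 7130000/198000000 = 36.0101 ms.
Pipeline fill: first packet needs 4·t_tx to clear all hops; remaining 116 packets each add one t_tx.
Total = (4+117-1)·t_tx + 4·t_prop = 120·0.00037037 + 4·36.0101 = 144 ms.

144 ms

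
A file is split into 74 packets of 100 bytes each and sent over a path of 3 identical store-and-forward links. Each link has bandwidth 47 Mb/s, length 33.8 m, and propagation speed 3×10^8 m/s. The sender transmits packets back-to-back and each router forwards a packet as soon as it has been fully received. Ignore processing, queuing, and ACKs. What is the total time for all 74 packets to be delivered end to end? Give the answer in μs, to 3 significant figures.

1290 μs

Per-hop transmission t_tx = L/R = 800/47000000 = 17.0213 μs.
Per-hop propagation t_prop = 33.8/300000000 = 0.112667 μs.
Pipeline fill: first packet needs 3·t_tx to clear all hops; remaining 73 packets each add one t_tx.
Total = (3+74-1)·t_tx + 3·t_prop = 76·17.0213 + 3·0.112667 = 1290 μs.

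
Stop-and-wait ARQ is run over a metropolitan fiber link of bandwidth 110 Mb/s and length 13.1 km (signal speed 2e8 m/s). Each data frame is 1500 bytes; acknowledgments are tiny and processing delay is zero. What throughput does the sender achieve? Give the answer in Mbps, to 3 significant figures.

t_tx = L/R = 12000/110000000 = 0.000109091 s.
t_prop = 13100/200000000 = 6.55e-05 s; RTT = 0.000131 s.
Cycle = t_tx + RTT = 0.000240091 s.
Throughput = L / cycle = 12000 / 0.000240091 = 50.0 Mbps.

50.0 Mbps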